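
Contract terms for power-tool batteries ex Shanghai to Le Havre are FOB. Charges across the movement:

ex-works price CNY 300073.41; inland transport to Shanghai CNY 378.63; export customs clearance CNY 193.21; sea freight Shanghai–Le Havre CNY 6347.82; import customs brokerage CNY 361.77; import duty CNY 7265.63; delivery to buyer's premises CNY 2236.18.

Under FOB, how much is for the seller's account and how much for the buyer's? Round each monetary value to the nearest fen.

FOB: the seller bears costs until goods are on board at the origin port; the buyer bears freight, insurance and all costs thereafter.
Seller's account: goods 300073.41 + inland to port 378.63 + export clearance 193.21 = 300645.25
Buyer's account: freight 6347.82 + brokerage 361.77 + duty 7265.63 + delivery 2236.18 = 16211.40

Seller: CNY 300645.25; buyer: CNY 16211.40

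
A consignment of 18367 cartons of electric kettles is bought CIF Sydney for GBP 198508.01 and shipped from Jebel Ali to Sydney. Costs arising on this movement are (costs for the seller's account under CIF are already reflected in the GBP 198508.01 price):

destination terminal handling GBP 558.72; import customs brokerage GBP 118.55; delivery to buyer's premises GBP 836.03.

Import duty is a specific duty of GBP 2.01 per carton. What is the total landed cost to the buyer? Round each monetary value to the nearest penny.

Total landed cost: GBP 236938.98

CIF: the seller pays costs through ocean freight and marine insurance to the destination port.
The CIF price already equals the CIF value: 198508.01
Import duty = 18367 × 2.01 = 36917.67
Buyer bears: destination terminal 558.72 + brokerage 118.55 + delivery 836.03 + duty 36917.67 = 38430.97
Landed cost = invoice 198508.01 + 38430.97 = 236938.98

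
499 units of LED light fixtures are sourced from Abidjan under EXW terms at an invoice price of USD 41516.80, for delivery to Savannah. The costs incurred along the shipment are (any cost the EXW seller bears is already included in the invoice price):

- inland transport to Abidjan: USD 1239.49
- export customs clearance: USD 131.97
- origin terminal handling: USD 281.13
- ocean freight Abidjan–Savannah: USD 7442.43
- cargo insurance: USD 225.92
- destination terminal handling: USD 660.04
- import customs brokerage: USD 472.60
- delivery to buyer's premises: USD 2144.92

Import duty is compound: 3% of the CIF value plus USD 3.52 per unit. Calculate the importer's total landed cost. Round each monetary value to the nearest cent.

Total landed cost: USD 57396.91

EXW: the seller makes goods available at their premises; the buyer bears all onward costs.
CIF value = EXW price + inland to port + export clearance + origin terminal + freight + insurance = 41516.80 + 1239.49 + 131.97 + 281.13 + 7442.43 + 225.92 = 50837.74
Ad valorem component: 50837.74 × 3% = 1525.13
Specific component: 499 × 3.52 = 1756.48
Import duty = 1525.13 + 1756.48 = 3281.61
Buyer bears: inland to port 1239.49 + export clearance 131.97 + origin terminal 281.13 + freight 7442.43 + insurance 225.92 + destination terminal 660.04 + brokerage 472.60 + delivery 2144.92 + duty 3281.61 = 15880.11
Landed cost = invoice 41516.80 + 15880.11 = 57396.91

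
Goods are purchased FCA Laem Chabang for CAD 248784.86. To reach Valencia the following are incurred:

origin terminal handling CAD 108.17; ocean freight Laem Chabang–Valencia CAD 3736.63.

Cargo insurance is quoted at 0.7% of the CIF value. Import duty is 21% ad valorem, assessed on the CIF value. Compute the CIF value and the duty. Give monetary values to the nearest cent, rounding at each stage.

Let C be the CIF value. C = FCA price + pre-shipment costs + freight + 0.7% × C
C − 0.7% × C = 248784.86 + 108.17 + 3736.63
0.993 × C = 252629.66
C = 252629.66 / 0.993 = 254410.53
Insurance premium = 0.7% × 254410.53 = 1780.87
Import duty = 254410.53 × 21% = 53426.21

CIF value: CAD 254410.53; import duty: CAD 53426.21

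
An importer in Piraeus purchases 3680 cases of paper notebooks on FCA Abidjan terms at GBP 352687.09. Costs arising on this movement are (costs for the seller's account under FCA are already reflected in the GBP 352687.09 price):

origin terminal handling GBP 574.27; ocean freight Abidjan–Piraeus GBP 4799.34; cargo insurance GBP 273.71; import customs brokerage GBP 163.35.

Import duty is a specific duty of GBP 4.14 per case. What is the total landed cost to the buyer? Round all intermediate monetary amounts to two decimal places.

FCA: the seller delivers export-cleared goods to the carrier; the buyer bears costs from that point.
CIF value = FCA price + origin terminal + freight + insurance = 352687.09 + 574.27 + 4799.34 + 273.71 = 358334.41
Import duty = 3680 × 4.14 = 15235.20
Buyer bears: origin terminal 574.27 + freight 4799.34 + insurance 273.71 + brokerage 163.35 + duty 15235.20 = 21045.87
Landed cost = invoice 352687.09 + 21045.87 = 373732.96

Total landed cost: GBP 373732.96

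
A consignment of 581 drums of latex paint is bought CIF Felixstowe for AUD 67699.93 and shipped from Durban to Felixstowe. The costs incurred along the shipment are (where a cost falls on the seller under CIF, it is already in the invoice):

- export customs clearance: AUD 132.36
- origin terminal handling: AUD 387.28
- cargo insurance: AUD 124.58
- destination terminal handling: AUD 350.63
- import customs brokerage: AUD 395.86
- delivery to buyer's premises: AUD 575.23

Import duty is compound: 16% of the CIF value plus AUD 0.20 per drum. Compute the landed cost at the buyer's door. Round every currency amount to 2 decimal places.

CIF: the seller pays costs through ocean freight and marine insurance to the destination port.
Already in the invoice (seller's account under CIF): export clearance, origin terminal, insurance — exclude.
The CIF price already equals the CIF value: 67699.93
Ad valorem component: 67699.93 × 16% = 10831.99
Specific component: 581 × 0.20 = 116.20
Import duty = 10831.99 + 116.20 = 10948.19
Buyer bears: destination terminal 350.63 + brokerage 395.86 + delivery 575.23 + duty 10948.19 = 12269.91
Landed cost = invoice 67699.93 + 12269.91 = 79969.84

Total landed cost: AUD 79969.84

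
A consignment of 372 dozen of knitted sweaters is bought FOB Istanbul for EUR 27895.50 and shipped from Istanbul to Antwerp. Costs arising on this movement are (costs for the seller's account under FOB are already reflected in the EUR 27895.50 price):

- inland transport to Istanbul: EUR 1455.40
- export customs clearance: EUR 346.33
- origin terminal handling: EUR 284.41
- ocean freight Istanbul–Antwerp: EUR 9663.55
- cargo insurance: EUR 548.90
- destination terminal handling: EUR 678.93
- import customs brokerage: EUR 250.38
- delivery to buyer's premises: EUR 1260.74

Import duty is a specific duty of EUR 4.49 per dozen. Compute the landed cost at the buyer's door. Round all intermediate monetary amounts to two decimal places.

Total landed cost: EUR 41968.28

FOB: the seller bears costs until goods are on board at the origin port; the buyer bears freight, insurance and all costs thereafter.
Already in the invoice (seller's account under FOB): inland to port, export clearance, origin terminal — exclude.
CIF value = FOB price + freight + insurance = 27895.50 + 9663.55 + 548.90 = 38107.95
Import duty = 372 × 4.49 = 1670.28
Buyer bears: freight 9663.55 + insurance 548.90 + destination terminal 678.93 + brokerage 250.38 + delivery 1260.74 + duty 1670.28 = 14072.78
Landed cost = invoice 27895.50 + 14072.78 = 41968.28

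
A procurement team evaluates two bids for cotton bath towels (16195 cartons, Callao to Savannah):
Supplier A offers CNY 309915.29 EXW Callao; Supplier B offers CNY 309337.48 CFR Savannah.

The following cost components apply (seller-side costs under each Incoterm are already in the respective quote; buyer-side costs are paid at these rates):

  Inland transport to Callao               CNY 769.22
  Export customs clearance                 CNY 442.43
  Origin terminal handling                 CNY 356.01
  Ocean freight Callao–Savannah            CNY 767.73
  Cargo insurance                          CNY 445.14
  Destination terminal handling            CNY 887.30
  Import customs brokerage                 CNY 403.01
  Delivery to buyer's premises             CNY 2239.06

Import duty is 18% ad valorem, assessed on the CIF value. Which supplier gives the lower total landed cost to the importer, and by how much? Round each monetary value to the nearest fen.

Supplier B is cheaper by CNY 3437.58

Supplier A (EXW):
CIF value = EXW price + inland to port + export clearance + origin terminal + freight + insurance = 309915.29 + 769.22 + 442.43 + 356.01 + 767.73 + 445.14 = 312695.82
Import duty = 312695.82 × 18% = 56285.25
Buyer bears (A): 769.22 + 442.43 + 356.01 + 767.73 + 445.14 + 887.30 + 403.01 + 2239.06 = 6309.90
Landed cost (A) = invoice 309915.29 + 6309.90 + duty 56285.25 = 372510.44
Supplier B (CFR):
CIF value = CFR price + insurance = 309337.48 + 445.14 = 309782.62
Import duty = 309782.62 × 18% = 55760.87
Buyer bears (B): 445.14 + 887.30 + 403.01 + 2239.06 = 3974.51
Landed cost (B) = invoice 309337.48 + 3974.51 + duty 55760.87 = 369072.86
Difference = |372510.44 − 369072.86| = 3437.58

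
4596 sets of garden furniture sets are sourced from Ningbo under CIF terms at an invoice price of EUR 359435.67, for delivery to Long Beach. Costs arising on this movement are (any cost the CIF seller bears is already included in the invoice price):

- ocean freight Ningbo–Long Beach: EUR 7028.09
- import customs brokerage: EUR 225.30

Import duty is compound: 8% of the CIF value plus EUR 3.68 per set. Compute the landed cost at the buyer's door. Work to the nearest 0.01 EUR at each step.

CIF: the seller pays costs through ocean freight and marine insurance to the destination port.
Already in the invoice (seller's account under CIF): freight — exclude.
The CIF price already equals the CIF value: 359435.67
Ad valorem component: 359435.67 × 8% = 28754.85
Specific component: 4596 × 3.68 = 16913.28
Import duty = 28754.85 + 16913.28 = 45668.13
Buyer bears: brokerage 225.30 + duty 45668.13 = 45893.43
Landed cost = invoice 359435.67 + 45893.43 = 405329.10

Total landed cost: EUR 405329.10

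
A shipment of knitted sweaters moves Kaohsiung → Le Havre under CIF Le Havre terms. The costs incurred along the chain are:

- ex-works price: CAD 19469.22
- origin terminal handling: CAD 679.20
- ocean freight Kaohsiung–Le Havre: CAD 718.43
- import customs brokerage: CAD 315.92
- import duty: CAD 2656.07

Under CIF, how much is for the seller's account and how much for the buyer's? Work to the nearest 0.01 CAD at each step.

Seller: CAD 20866.85; buyer: CAD 2971.99

CIF: the seller pays costs through ocean freight and marine insurance to the destination port.
Seller's account: goods 19469.22 + origin terminal 679.20 + freight 718.43 = 20866.85
Buyer's account: brokerage 315.92 + duty 2656.07 = 2971.99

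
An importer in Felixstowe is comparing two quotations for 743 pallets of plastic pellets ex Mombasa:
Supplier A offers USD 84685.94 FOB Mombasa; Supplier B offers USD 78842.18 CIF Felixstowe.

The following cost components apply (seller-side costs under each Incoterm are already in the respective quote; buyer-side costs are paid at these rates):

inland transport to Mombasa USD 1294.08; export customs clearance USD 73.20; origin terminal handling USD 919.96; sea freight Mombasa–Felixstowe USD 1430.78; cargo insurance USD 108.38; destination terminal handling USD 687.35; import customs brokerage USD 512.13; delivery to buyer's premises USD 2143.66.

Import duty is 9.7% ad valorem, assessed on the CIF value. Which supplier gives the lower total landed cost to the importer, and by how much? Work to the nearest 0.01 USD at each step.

Supplier B is cheaper by USD 8099.06

Supplier A (FOB):
CIF value = FOB price + freight + insurance = 84685.94 + 1430.78 + 108.38 = 86225.10
Import duty = 86225.10 × 9.7% = 8363.83
Buyer bears (A): 1430.78 + 108.38 + 687.35 + 512.13 + 2143.66 = 4882.30
Landed cost (A) = invoice 84685.94 + 4882.30 + duty 8363.83 = 97932.07
Supplier B (CIF):
The CIF price already equals the CIF value: 78842.18
Import duty = 78842.18 × 9.7% = 7647.69
Buyer bears (B): 687.35 + 512.13 + 2143.66 = 3343.14
Landed cost (B) = invoice 78842.18 + 3343.14 + duty 7647.69 = 89833.01
Difference = |97932.07 − 89833.01| = 8099.06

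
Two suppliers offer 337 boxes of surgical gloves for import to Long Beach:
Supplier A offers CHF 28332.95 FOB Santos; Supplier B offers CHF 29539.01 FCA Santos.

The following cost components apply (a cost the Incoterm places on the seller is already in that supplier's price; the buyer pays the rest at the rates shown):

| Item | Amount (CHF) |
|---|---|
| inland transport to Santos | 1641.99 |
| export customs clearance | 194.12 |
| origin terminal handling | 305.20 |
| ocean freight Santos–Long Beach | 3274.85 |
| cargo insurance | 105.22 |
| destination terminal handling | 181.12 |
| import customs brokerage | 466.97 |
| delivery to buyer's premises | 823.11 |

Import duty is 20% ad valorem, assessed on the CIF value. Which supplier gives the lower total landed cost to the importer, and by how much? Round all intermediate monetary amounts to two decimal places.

Supplier A (FOB):
CIF value = FOB price + freight + insurance = 28332.95 + 3274.85 + 105.22 = 31713.02
Import duty = 31713.02 × 20% = 6342.60
Buyer bears (A): 3274.85 + 105.22 + 181.12 + 466.97 + 823.11 = 4851.27
Landed cost (A) = invoice 28332.95 + 4851.27 + duty 6342.60 = 39526.82
Supplier B (FCA):
CIF value = FCA price + origin terminal + freight + insurance = 29539.01 + 305.20 + 3274.85 + 105.22 = 33224.28
Import duty = 33224.28 × 20% = 6644.86
Buyer bears (B): 305.20 + 3274.85 + 105.22 + 181.12 + 466.97 + 823.11 = 5156.47
Landed cost (B) = invoice 29539.01 + 5156.47 + duty 6644.86 = 41340.34
Difference = |39526.82 − 41340.34| = 1813.52

Supplier A is cheaper by CHF 1813.52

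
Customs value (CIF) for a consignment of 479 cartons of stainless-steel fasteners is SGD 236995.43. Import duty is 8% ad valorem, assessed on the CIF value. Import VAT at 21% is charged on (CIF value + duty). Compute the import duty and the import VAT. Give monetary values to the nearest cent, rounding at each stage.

Import duty = 236995.43 × 8% = 18959.63
VAT base = CIF + duty = 236995.43 + 18959.63 = 255955.06
Import VAT = 255955.06 × 21% = 53750.56

Import duty: SGD 18959.63; import VAT: SGD 53750.56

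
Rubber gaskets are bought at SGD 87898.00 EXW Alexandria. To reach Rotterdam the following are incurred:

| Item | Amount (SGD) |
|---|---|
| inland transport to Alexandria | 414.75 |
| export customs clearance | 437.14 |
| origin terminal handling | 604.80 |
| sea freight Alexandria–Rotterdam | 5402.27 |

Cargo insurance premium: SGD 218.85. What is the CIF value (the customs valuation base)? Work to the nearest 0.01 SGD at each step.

CIF = EXW price + pre-shipment costs + freight + insurance
CIF = 87898.00 + 414.75 + 437.14 + 604.80 + 5402.27 + 218.85 = 94975.81

CIF value: SGD 94975.81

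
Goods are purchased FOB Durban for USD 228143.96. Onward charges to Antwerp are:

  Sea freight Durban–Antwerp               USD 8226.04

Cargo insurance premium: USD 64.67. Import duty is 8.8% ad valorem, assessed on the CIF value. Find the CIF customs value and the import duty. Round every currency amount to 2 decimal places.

CIF value: USD 236434.67; import duty: USD 20806.25

CIF = FOB price + freight + insurance
CIF = 228143.96 + 8226.04 + 64.67 = 236434.67
Import duty = 236434.67 × 8.8% = 20806.25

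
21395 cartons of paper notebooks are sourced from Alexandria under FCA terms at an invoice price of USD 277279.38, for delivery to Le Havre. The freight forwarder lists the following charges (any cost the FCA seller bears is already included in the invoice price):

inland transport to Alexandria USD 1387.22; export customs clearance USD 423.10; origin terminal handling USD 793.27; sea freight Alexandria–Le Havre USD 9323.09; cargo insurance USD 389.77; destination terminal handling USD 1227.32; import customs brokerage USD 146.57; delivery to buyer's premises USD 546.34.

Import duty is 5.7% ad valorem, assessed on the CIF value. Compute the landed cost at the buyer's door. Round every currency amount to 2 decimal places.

FCA: the seller delivers export-cleared goods to the carrier; the buyer bears costs from that point.
Already in the invoice (seller's account under FCA): inland to port, export clearance — exclude.
CIF value = FCA price + origin terminal + freight + insurance = 277279.38 + 793.27 + 9323.09 + 389.77 = 287785.51
Import duty = 287785.51 × 5.7% = 16403.77
Buyer bears: origin terminal 793.27 + freight 9323.09 + insurance 389.77 + destination terminal 1227.32 + brokerage 146.57 + delivery 546.34 + duty 16403.77 = 28830.13
Landed cost = invoice 277279.38 + 28830.13 = 306109.51

Total landed cost: USD 306109.51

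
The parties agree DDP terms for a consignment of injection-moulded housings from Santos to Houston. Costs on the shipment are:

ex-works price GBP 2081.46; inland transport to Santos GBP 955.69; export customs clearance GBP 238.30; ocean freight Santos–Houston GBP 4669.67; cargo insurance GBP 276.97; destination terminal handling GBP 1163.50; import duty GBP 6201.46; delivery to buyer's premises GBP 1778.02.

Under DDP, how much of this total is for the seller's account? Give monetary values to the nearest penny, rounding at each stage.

Seller's account: GBP 17365.07

DDP: the seller bears all costs including import duty.
Seller's account: goods 2081.46 + inland to port 955.69 + export clearance 238.30 + freight 4669.67 + insurance 276.97 + destination terminal 1163.50 + duty 6201.46 + delivery 1778.02 = 17365.07
Buyer's account: 0.00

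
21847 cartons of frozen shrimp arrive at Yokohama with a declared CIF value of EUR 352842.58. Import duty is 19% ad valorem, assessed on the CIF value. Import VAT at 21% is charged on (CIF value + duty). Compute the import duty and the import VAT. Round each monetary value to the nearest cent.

Import duty = 352842.58 × 19% = 67040.09
VAT base = CIF + duty = 352842.58 + 67040.09 = 419882.67
Import VAT = 419882.67 × 21% = 88175.36

Import duty: EUR 67040.09; import VAT: EUR 88175.36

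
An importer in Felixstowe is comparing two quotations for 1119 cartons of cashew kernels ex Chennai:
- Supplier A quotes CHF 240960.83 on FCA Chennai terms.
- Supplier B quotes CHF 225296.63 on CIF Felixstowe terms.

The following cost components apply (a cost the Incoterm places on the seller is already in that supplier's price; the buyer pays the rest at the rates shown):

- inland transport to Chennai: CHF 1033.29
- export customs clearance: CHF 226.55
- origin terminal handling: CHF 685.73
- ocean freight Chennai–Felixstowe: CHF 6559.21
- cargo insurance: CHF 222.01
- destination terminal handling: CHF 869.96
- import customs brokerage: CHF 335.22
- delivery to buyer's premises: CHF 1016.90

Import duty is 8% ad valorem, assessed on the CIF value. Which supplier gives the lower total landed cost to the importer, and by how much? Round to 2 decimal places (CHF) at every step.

Supplier A (FCA):
CIF value = FCA price + origin terminal + freight + insurance = 240960.83 + 685.73 + 6559.21 + 222.01 = 248427.78
Import duty = 248427.78 × 8% = 19874.22
Buyer bears (A): 685.73 + 6559.21 + 222.01 + 869.96 + 335.22 + 1016.90 = 9689.03
Landed cost (A) = invoice 240960.83 + 9689.03 + duty 19874.22 = 270524.08
Supplier B (CIF):
The CIF price already equals the CIF value: 225296.63
Import duty = 225296.63 × 8% = 18023.73
Buyer bears (B): 869.96 + 335.22 + 1016.90 = 2222.08
Landed cost (B) = invoice 225296.63 + 2222.08 + duty 18023.73 = 245542.44
Difference = |270524.08 − 245542.44| = 24981.64

Supplier B is cheaper by CHF 24981.64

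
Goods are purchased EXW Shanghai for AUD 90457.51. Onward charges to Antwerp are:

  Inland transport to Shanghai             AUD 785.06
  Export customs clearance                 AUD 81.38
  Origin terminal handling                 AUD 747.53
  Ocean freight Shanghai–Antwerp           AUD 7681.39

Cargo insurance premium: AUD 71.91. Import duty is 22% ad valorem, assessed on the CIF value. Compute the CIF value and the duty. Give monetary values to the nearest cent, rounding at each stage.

CIF value: AUD 99824.78; import duty: AUD 21961.45

CIF = EXW price + pre-shipment costs + freight + insurance
CIF = 90457.51 + 785.06 + 81.38 + 747.53 + 7681.39 + 71.91 = 99824.78
Import duty = 99824.78 × 22% = 21961.45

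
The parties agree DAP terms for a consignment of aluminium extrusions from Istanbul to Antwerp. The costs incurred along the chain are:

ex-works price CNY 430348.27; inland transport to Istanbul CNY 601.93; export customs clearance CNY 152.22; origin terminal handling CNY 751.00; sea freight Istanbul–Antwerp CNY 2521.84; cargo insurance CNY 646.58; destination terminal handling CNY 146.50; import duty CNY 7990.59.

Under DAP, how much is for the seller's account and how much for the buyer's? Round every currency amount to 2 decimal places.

DAP: the seller bears all costs to the named destination except import duty and clearance.
Seller's account: goods 430348.27 + inland to port 601.93 + export clearance 152.22 + origin terminal 751.00 + freight 2521.84 + insurance 646.58 + destination terminal 146.50 = 435168.34
Buyer's account: duty 7990.59 = 7990.59

Seller: CNY 435168.34; buyer: CNY 7990.59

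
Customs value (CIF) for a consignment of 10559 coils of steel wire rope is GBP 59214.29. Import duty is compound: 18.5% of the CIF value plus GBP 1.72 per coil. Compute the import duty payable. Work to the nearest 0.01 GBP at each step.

Ad valorem component: 59214.29 × 18.5% = 10954.64
Specific component: 10559 × 1.72 = 18161.48
Import duty = 10954.64 + 18161.48 = 29116.12

Import duty: GBP 29116.12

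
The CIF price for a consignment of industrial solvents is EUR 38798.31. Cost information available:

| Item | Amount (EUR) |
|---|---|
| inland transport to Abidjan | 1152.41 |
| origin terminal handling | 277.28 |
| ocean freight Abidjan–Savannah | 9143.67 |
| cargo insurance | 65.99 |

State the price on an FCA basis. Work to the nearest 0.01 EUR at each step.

Not relevant to the conversion: inland to port — on the seller under both CIF and FCA; already in the CIF price and stays in the FCA price.
From CIF to FCA, the seller no longer bears: origin terminal, freight, insurance.
FCA price = 38798.31 − 277.28 − 9143.67 − 65.99 = 29311.37

FCA price: EUR 29311.37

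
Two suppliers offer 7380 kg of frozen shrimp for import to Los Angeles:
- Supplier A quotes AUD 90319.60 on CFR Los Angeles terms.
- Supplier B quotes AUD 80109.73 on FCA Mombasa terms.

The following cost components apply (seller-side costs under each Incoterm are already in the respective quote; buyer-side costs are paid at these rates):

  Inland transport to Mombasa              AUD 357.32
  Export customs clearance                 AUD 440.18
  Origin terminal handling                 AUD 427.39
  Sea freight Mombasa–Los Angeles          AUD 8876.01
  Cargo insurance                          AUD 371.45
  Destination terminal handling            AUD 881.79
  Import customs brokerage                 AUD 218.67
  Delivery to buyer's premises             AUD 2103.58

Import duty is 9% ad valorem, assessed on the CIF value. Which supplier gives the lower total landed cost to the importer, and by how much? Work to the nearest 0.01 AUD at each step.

Supplier A (CFR):
CIF value = CFR price + insurance = 90319.60 + 371.45 = 90691.05
Import duty = 90691.05 × 9% = 8162.19
Buyer bears (A): 371.45 + 881.79 + 218.67 + 2103.58 = 3575.49
Landed cost (A) = invoice 90319.60 + 3575.49 + duty 8162.19 = 102057.28
Supplier B (FCA):
CIF value = FCA price + origin terminal + freight + insurance = 80109.73 + 427.39 + 8876.01 + 371.45 = 89784.58
Import duty = 89784.58 × 9% = 8080.61
Buyer bears (B): 427.39 + 8876.01 + 371.45 + 881.79 + 218.67 + 2103.58 = 12878.89
Landed cost (B) = invoice 80109.73 + 12878.89 + duty 8080.61 = 101069.23
Difference = |102057.28 − 101069.23| = 988.05

Supplier B is cheaper by AUD 988.05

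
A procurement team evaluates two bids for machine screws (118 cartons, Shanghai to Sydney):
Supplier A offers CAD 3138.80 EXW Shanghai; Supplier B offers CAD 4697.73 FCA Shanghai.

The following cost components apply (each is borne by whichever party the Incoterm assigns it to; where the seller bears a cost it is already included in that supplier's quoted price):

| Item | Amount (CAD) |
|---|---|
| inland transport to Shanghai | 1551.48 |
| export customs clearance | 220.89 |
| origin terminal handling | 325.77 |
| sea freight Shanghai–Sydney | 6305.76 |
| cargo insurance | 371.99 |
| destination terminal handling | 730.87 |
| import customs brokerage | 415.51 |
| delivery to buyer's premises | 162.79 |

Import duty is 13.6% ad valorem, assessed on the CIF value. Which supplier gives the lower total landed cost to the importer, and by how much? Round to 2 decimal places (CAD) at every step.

Supplier B is cheaper by CAD 242.47

Supplier A (EXW):
CIF value = EXW price + inland to port + export clearance + origin terminal + freight + insurance = 3138.80 + 1551.48 + 220.89 + 325.77 + 6305.76 + 371.99 = 11914.69
Import duty = 11914.69 × 13.6% = 1620.40
Buyer bears (A): 1551.48 + 220.89 + 325.77 + 6305.76 + 371.99 + 730.87 + 415.51 + 162.79 = 10085.06
Landed cost (A) = invoice 3138.80 + 10085.06 + duty 1620.40 = 14844.26
Supplier B (FCA):
CIF value = FCA price + origin terminal + freight + insurance = 4697.73 + 325.77 + 6305.76 + 371.99 = 11701.25
Import duty = 11701.25 × 13.6% = 1591.37
Buyer bears (B): 325.77 + 6305.76 + 371.99 + 730.87 + 415.51 + 162.79 = 8312.69
Landed cost (B) = invoice 4697.73 + 8312.69 + duty 1591.37 = 14601.79
Difference = |14844.26 − 14601.79| = 242.47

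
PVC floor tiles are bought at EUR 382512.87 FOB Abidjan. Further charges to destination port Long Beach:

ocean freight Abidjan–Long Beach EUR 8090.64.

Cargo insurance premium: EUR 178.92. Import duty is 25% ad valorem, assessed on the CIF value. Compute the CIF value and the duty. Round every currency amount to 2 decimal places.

CIF value: EUR 390782.43; import duty: EUR 97695.61

CIF = FOB price + freight + insurance
CIF = 382512.87 + 8090.64 + 178.92 = 390782.43
Import duty = 390782.43 × 25% = 97695.61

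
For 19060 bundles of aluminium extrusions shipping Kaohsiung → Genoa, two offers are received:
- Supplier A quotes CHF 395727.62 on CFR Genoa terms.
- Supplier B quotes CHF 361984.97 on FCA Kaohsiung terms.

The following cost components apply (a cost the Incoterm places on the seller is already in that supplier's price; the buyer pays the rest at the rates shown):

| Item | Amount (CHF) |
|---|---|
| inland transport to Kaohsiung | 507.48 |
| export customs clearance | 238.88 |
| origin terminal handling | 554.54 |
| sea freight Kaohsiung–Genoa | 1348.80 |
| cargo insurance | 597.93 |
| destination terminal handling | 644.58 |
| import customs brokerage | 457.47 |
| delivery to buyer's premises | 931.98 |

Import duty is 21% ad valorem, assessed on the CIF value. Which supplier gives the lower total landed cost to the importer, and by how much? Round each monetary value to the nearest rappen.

Supplier A (CFR):
CIF value = CFR price + insurance = 395727.62 + 597.93 = 396325.55
Import duty = 396325.55 × 21% = 83228.37
Buyer bears (A): 597.93 + 644.58 + 457.47 + 931.98 = 2631.96
Landed cost (A) = invoice 395727.62 + 2631.96 + duty 83228.37 = 481587.95
Supplier B (FCA):
CIF value = FCA price + origin terminal + freight + insurance = 361984.97 + 554.54 + 1348.80 + 597.93 = 364486.24
Import duty = 364486.24 × 21% = 76542.11
Buyer bears (B): 554.54 + 1348.80 + 597.93 + 644.58 + 457.47 + 931.98 = 4535.30
Landed cost (B) = invoice 361984.97 + 4535.30 + duty 76542.11 = 443062.38
Difference = |481587.95 − 443062.38| = 38525.57

Supplier B is cheaper by CHF 38525.57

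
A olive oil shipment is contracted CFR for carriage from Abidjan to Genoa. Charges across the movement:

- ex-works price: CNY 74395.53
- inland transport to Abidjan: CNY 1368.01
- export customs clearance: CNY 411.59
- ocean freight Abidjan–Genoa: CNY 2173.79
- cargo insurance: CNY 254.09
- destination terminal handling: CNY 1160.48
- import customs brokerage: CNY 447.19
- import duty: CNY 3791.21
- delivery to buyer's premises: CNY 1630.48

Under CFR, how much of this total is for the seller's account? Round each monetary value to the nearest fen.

CFR: the seller pays costs through ocean freight to the destination port, but not insurance.
Seller's account: goods 74395.53 + inland to port 1368.01 + export clearance 411.59 + freight 2173.79 = 78348.92
Buyer's account: insurance 254.09 + destination terminal 1160.48 + brokerage 447.19 + duty 3791.21 + delivery 1630.48 = 7283.45

Seller's account: CNY 78348.92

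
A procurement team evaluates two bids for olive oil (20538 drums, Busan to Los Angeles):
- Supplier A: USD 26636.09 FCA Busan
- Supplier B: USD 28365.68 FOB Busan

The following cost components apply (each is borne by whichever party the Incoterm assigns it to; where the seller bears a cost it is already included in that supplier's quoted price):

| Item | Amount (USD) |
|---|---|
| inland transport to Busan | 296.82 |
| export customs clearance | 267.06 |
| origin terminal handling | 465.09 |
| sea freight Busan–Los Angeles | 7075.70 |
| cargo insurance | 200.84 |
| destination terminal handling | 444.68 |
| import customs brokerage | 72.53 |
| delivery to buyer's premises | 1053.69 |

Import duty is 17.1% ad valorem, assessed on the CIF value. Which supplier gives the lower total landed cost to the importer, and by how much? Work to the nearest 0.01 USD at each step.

Supplier A is cheaper by USD 1480.73

Supplier A (FCA):
CIF value = FCA price + origin terminal + freight + insurance = 26636.09 + 465.09 + 7075.70 + 200.84 = 34377.72
Import duty = 34377.72 × 17.1% = 5878.59
Buyer bears (A): 465.09 + 7075.70 + 200.84 + 444.68 + 72.53 + 1053.69 = 9312.53
Landed cost (A) = invoice 26636.09 + 9312.53 + duty 5878.59 = 41827.21
Supplier B (FOB):
CIF value = FOB price + freight + insurance = 28365.68 + 7075.70 + 200.84 = 35642.22
Import duty = 35642.22 × 17.1% = 6094.82
Buyer bears (B): 7075.70 + 200.84 + 444.68 + 72.53 + 1053.69 = 8847.44
Landed cost (B) = invoice 28365.68 + 8847.44 + duty 6094.82 = 43307.94
Difference = |41827.21 − 43307.94| = 1480.73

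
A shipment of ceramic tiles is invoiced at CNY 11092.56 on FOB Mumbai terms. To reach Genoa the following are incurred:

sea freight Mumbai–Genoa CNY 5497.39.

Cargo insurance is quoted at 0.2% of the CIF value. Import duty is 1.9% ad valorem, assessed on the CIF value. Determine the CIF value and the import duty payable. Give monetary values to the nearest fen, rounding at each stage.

Let C be the CIF value. C = FOB price + freight + 0.2% × C
C − 0.2% × C = 11092.56 + 5497.39
0.998 × C = 16589.95
C = 16589.95 / 0.998 = 16623.20
Insurance premium = 0.2% × 16623.20 = 33.25
Import duty = 16623.20 × 1.9% = 315.84

CIF value: CNY 16623.20; import duty: CNY 315.84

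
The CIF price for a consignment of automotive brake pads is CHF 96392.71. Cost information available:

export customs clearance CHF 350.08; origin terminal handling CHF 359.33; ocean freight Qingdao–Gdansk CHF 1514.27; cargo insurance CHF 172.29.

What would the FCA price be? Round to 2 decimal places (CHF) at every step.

FCA price: CHF 94346.82

Not relevant to the conversion: export clearance — on the seller under both CIF and FCA; already in the CIF price and stays in the FCA price.
From CIF to FCA, the seller no longer bears: origin terminal, freight, insurance.
FCA price = 96392.71 − 359.33 − 1514.27 − 172.29 = 94346.82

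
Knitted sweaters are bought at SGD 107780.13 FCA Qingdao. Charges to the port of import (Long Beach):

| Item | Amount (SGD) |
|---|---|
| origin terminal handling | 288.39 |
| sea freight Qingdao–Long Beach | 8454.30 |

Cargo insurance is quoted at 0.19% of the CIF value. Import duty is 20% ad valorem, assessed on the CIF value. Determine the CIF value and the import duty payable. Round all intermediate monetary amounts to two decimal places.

CIF value: SGD 116744.63; import duty: SGD 23348.93

Let C be the CIF value. C = FCA price + pre-shipment costs + freight + 0.19% × C
C − 0.19% × C = 107780.13 + 288.39 + 8454.30
0.9981 × C = 116522.82
C = 116522.82 / 0.9981 = 116744.63
Insurance premium = 0.19% × 116744.63 = 221.81
Import duty = 116744.63 × 20% = 23348.93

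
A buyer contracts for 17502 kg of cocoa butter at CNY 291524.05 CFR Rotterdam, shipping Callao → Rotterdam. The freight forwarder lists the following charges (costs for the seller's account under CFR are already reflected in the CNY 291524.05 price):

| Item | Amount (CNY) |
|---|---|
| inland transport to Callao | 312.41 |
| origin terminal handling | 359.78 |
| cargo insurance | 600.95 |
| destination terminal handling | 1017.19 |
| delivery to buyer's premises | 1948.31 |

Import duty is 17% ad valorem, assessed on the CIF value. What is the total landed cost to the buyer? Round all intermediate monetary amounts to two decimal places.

Total landed cost: CNY 344751.75

CFR: the seller pays costs through ocean freight to the destination port, but not insurance.
Already in the invoice (seller's account under CFR): inland to port, origin terminal — exclude.
CIF value = CFR price + insurance = 291524.05 + 600.95 = 292125.00
Import duty = 292125.00 × 17% = 49661.25
Buyer bears: insurance 600.95 + destination terminal 1017.19 + delivery 1948.31 + duty 49661.25 = 53227.70
Landed cost = invoice 291524.05 + 53227.70 = 344751.75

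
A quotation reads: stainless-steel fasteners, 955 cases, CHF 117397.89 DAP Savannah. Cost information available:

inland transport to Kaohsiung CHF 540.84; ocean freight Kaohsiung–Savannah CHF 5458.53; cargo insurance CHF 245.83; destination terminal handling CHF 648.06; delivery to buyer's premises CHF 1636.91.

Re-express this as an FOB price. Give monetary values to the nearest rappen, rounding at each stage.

FOB price: CHF 109408.56

Not relevant to the conversion: inland to port — on the seller under both DAP and FOB; already in the DAP price and stays in the FOB price.
From DAP to FOB, the seller no longer bears: freight, insurance, destination terminal, delivery.
FOB price = 117397.89 − 5458.53 − 245.83 − 648.06 − 1636.91 = 109408.56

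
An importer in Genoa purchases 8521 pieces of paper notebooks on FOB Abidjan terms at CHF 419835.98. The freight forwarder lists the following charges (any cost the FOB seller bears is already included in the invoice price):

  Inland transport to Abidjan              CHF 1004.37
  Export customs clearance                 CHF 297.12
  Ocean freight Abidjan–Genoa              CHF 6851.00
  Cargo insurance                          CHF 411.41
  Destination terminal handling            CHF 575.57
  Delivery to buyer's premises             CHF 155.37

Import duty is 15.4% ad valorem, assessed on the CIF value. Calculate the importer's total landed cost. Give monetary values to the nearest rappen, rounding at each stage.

Total landed cost: CHF 493602.48

FOB: the seller bears costs until goods are on board at the origin port; the buyer bears freight, insurance and all costs thereafter.
Already in the invoice (seller's account under FOB): inland to port, export clearance — exclude.
CIF value = FOB price + freight + insurance = 419835.98 + 6851.00 + 411.41 = 427098.39
Import duty = 427098.39 × 15.4% = 65773.15
Buyer bears: freight 6851.00 + insurance 411.41 + destination terminal 575.57 + delivery 155.37 + duty 65773.15 = 73766.50
Landed cost = invoice 419835.98 + 73766.50 = 493602.48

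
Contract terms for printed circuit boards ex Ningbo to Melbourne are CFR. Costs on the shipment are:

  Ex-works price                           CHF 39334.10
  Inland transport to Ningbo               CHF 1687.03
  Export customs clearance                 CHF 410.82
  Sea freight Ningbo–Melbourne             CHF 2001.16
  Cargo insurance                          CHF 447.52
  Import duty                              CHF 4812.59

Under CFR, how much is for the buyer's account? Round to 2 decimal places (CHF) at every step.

CFR: the seller pays costs through ocean freight to the destination port, but not insurance.
Seller's account: goods 39334.10 + inland to port 1687.03 + export clearance 410.82 + freight 2001.16 = 43433.11
Buyer's account: insurance 447.52 + duty 4812.59 = 5260.11

Buyer's account: CHF 5260.11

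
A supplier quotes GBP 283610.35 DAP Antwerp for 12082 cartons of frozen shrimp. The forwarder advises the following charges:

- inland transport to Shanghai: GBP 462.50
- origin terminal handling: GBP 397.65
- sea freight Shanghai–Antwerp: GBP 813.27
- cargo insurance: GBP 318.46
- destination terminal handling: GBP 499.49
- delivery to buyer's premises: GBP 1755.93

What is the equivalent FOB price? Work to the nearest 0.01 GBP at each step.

FOB price: GBP 280223.20

Not relevant to the conversion: origin terminal, inland to port — on the seller under both DAP and FOB; already in the DAP price and stays in the FOB price.
From DAP to FOB, the seller no longer bears: freight, insurance, destination terminal, delivery.
FOB price = 283610.35 − 813.27 − 318.46 − 499.49 − 1755.93 = 280223.20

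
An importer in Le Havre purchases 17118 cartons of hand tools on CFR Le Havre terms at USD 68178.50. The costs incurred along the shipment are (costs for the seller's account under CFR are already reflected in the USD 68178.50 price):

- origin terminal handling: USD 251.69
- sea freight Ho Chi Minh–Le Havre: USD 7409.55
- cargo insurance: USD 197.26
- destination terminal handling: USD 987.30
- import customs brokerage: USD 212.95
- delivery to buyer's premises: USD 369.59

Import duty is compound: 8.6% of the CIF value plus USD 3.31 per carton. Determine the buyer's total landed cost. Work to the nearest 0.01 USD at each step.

Total landed cost: USD 132486.50

CFR: the seller pays costs through ocean freight to the destination port, but not insurance.
Already in the invoice (seller's account under CFR): origin terminal, freight — exclude.
CIF value = CFR price + insurance = 68178.50 + 197.26 = 68375.76
Ad valorem component: 68375.76 × 8.6% = 5880.32
Specific component: 17118 × 3.31 = 56660.58
Import duty = 5880.32 + 56660.58 = 62540.90
Buyer bears: insurance 197.26 + destination terminal 987.30 + brokerage 212.95 + delivery 369.59 + duty 62540.90 = 64308.00
Landed cost = invoice 68178.50 + 64308.00 = 132486.50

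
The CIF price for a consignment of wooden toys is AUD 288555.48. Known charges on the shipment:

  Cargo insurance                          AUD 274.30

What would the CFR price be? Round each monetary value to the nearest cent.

From CIF to CFR, the seller no longer bears: insurance.
CFR price = 288555.48 − 274.30 = 288281.18

CFR price: AUD 288281.18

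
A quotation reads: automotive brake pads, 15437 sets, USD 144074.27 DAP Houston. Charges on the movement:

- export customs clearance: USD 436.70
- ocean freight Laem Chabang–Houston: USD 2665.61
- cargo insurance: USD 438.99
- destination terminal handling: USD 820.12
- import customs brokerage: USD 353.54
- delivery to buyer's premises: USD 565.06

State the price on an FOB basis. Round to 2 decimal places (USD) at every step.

Not relevant to the conversion: export clearance — on the seller under both DAP and FOB; already in the DAP price and stays in the FOB price. brokerage — on the buyer under both terms; not part of either seller's price.
From DAP to FOB, the seller no longer bears: freight, insurance, destination terminal, delivery.
FOB price = 144074.27 − 2665.61 − 438.99 − 820.12 − 565.06 = 139584.49

FOB price: USD 139584.49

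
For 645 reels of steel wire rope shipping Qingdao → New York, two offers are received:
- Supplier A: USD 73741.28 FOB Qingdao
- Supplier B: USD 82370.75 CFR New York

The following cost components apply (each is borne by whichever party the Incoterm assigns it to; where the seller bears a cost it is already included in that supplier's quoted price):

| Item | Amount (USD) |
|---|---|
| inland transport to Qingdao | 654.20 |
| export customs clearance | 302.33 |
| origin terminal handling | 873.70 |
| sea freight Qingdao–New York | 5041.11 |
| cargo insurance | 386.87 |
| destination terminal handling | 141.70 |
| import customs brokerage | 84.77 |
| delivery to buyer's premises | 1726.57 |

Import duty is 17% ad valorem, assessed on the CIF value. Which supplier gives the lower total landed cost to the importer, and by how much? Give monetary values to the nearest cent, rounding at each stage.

Supplier A (FOB):
CIF value = FOB price + freight + insurance = 73741.28 + 5041.11 + 386.87 = 79169.26
Import duty = 79169.26 × 17% = 13458.77
Buyer bears (A): 5041.11 + 386.87 + 141.70 + 84.77 + 1726.57 = 7381.02
Landed cost (A) = invoice 73741.28 + 7381.02 + duty 13458.77 = 94581.07
Supplier B (CFR):
CIF value = CFR price + insurance = 82370.75 + 386.87 = 82757.62
Import duty = 82757.62 × 17% = 14068.80
Buyer bears (B): 386.87 + 141.70 + 84.77 + 1726.57 = 2339.91
Landed cost (B) = invoice 82370.75 + 2339.91 + duty 14068.80 = 98779.46
Difference = |94581.07 − 98779.46| = 4198.39

Supplier A is cheaper by USD 4198.39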